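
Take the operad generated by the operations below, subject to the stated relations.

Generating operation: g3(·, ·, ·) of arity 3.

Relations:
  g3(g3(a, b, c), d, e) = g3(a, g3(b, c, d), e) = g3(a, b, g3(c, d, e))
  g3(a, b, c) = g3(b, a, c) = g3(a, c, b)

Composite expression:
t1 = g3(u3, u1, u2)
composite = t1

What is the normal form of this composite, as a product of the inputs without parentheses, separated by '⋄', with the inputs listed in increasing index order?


u1 ⋄ u2 ⋄ u3


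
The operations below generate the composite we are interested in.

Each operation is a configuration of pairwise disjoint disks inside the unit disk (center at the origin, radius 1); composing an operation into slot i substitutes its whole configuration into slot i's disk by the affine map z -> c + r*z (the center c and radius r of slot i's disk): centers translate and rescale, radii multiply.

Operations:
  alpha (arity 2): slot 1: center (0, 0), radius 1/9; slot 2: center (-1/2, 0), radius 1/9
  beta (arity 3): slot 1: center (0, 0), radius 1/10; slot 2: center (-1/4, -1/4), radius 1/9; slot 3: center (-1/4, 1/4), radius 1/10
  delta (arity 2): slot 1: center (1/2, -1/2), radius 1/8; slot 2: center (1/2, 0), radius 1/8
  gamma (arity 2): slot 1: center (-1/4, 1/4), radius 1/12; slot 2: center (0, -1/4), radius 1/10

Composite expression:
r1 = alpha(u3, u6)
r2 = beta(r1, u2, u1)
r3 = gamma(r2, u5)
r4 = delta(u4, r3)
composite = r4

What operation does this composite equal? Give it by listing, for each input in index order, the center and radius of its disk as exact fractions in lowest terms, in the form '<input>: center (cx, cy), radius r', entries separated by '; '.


Only the slot chain above each u matters under delta; compose those maps.
u4: after 1 affine step, its disk has center (1/2, -1/2), radius 1/8
u3: after 4 affine steps, its disk has center (15/32, 1/32), radius 1/8640
u6: after 4 affine steps, its disk has center (899/1920, 1/32), radius 1/8640
u2: after 3 affine steps, its disk has center (179/384, 11/384), radius 1/864
u1: after 3 affine steps, its disk has center (179/384, 13/384), radius 1/960
u5: after 2 affine steps, its disk has center (1/2, -1/32), radius 1/80

u1: center (179/384, 13/384), radius 1/960; u2: center (179/384, 11/384), radius 1/864; u3: center (15/32, 1/32), radius 1/8640; u4: center (1/2, -1/2), radius 1/8; u5: center (1/2, -1/32), radius 1/80; u6: center (899/1920, 1/32), radius 1/8640


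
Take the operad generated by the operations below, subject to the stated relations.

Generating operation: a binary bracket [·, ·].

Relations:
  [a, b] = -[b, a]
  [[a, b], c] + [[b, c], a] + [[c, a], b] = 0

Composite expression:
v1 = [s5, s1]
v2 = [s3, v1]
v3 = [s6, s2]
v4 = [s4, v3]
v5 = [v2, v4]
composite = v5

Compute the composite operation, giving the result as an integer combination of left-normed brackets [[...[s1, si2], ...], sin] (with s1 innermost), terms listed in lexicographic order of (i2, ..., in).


[[[[[s1, s5], s3], s2], s6], s4] - [[[[[s1, s5], s3], s4], s2], s6] + [[[[[s1, s5], s3], s4], s6], s2] - [[[[[s1, s5], s3], s6], s2], s4]

Antisymmetry and Jacobi reduce to s1-anchored left-normed brackets.
Composite bracket: [[s3, [s5, s1]], [s4, [s6, s2]]]
Applying ab - ba throughout gives 32 signed words (2^5 = 32).
The s1-initial words carry the normal form:
  from s1s5s3s2s6s4, sign +1: term +[[[[[s1, s5], s3], s2], s6], s4]
  from s1s5s3s4s2s6, sign -1: term -[[[[[s1, s5], s3], s4], s2], s6]
  from s1s5s3s4s6s2, sign +1: term +[[[[[s1, s5], s3], s4], s6], s2]
  from s1s5s3s6s2s4, sign -1: term -[[[[[s1, s5], s3], s6], s2], s4]


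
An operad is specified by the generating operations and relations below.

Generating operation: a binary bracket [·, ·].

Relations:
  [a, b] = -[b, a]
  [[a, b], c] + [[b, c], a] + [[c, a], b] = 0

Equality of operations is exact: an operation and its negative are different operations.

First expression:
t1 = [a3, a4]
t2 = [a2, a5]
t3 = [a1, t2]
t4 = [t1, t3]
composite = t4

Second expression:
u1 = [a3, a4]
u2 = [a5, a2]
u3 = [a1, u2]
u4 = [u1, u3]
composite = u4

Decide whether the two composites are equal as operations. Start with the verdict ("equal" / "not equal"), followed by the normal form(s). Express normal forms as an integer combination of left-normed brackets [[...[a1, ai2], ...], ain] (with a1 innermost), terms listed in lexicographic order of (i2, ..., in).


not equal; the first gives -[[[[a1, a2], a5], a3], a4] + [[[[a1, a2], a5], a4], a3] + [[[[a1, a5], a2], a3], a4] - [[[[a1, a5], a2], a4], a3] and the second [[[[a1, a2], a5], a3], a4] - [[[[a1, a2], a5], a4], a3] - [[[[a1, a5], a2], a3], a4] + [[[[a1, a5], a2], a4], a3]

Normal form of the first expression: -[[[[a1, a2], a5], a3], a4] + [[[[a1, a2], a5], a4], a3] + [[[[a1, a5], a2], a3], a4] - [[[[a1, a5], a2], a4], a3]
Normal form of the second expression: [[[[a1, a2], a5], a3], a4] - [[[[a1, a2], a5], a4], a3] - [[[[a1, a5], a2], a3], a4] + [[[[a1, a5], a2], a4], a3]
The forms do not match — not equal.


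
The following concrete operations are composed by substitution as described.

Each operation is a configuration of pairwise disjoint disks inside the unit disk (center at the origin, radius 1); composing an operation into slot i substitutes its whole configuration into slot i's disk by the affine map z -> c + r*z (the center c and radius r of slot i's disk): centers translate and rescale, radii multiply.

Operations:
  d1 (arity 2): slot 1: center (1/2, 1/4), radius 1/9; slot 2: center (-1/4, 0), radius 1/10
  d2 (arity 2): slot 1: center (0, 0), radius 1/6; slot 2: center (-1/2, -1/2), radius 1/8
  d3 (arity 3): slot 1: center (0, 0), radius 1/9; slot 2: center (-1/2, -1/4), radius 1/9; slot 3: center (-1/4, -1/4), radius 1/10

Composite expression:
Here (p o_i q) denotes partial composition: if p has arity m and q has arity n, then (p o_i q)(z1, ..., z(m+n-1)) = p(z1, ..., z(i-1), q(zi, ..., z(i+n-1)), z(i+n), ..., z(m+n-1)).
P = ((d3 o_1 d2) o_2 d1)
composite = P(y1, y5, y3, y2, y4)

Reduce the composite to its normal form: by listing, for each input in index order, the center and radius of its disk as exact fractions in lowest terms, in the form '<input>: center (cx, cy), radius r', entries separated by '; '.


Below d3, radii multiply path by path; the y-disk centers shift.
y1: after 2 affine steps, its disk has center (0, 0), radius 1/54
y5: after 3 affine steps, its disk has center (-7/144, -5/96), radius 1/648
y3: after 3 affine steps, its disk has center (-17/288, -1/18), radius 1/720
y2: after 1 affine step, its disk has center (-1/2, -1/4), radius 1/9
y4: after 1 affine step, its disk has center (-1/4, -1/4), radius 1/10

y1: center (0, 0), radius 1/54; y2: center (-1/2, -1/4), radius 1/9; y3: center (-17/288, -1/18), radius 1/720; y4: center (-1/4, -1/4), radius 1/10; y5: center (-7/144, -5/96), radius 1/648


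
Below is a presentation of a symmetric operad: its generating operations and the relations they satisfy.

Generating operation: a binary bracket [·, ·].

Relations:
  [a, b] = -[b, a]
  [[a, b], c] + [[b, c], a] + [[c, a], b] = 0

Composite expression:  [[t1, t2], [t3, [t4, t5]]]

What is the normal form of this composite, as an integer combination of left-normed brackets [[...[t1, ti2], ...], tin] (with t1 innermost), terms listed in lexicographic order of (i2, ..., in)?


Left-normed coefficients sit on the t1-initial expansion words.
Composite bracket: [[t1, t2], [t3, [t4, t5]]]
Applying ab - ba throughout gives 16 signed words (2^4 = 16).
Keep just the words that open with t1:
  the word t1t2t3t4t5 carries sign +1 and contributes +[[[[t1, t2], t3], t4], t5]
  the word t1t2t3t5t4 carries sign -1 and contributes -[[[[t1, t2], t3], t5], t4]
  the word t1t2t4t5t3 carries sign -1 and contributes -[[[[t1, t2], t4], t5], t3]
  the word t1t2t5t4t3 carries sign +1 and contributes +[[[[t1, t2], t5], t4], t3]

[[[[t1, t2], t3], t4], t5] - [[[[t1, t2], t3], t5], t4] - [[[[t1, t2], t4], t5], t3] + [[[[t1, t2], t5], t4], t3]


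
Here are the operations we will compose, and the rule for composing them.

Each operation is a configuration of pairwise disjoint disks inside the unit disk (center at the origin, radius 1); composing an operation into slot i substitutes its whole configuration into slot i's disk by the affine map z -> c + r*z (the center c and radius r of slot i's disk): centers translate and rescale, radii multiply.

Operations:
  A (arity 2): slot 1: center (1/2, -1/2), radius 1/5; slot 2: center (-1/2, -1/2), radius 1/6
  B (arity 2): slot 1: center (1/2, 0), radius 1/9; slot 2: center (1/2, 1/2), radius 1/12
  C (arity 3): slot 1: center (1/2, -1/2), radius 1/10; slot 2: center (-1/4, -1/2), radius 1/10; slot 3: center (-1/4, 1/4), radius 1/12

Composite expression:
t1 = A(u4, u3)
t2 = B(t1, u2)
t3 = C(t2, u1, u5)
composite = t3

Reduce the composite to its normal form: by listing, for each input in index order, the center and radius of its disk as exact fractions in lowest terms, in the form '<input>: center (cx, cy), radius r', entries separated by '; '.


u1: center (-1/4, -1/2), radius 1/10; u2: center (11/20, -9/20), radius 1/120; u3: center (49/90, -91/180), radius 1/540; u4: center (5/9, -91/180), radius 1/450; u5: center (-1/4, 1/4), radius 1/12


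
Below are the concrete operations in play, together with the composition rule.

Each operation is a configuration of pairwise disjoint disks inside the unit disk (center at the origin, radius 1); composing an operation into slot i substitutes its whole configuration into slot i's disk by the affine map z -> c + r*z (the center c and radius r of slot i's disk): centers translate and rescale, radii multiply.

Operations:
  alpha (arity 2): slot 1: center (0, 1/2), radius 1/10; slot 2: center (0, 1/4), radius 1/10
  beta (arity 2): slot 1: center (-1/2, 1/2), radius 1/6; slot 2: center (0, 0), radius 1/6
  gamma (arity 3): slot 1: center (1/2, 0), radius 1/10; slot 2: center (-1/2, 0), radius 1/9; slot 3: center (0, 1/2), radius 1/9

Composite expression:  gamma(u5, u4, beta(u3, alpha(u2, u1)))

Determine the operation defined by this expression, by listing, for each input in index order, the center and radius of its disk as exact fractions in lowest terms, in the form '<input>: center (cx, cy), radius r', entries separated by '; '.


u1: center (0, 109/216), radius 1/540; u2: center (0, 55/108), radius 1/540; u3: center (-1/18, 5/9), radius 1/54; u4: center (-1/2, 0), radius 1/9; u5: center (1/2, 0), radius 1/10

Only the slot chain above each u matters under gamma; compose those maps.
u5: after 1 affine step, its disk has center (1/2, 0), radius 1/10
u4: after 1 affine step, its disk has center (-1/2, 0), radius 1/9
u3: after 2 affine steps, its disk has center (-1/18, 5/9), radius 1/54
u2: after 3 affine steps, its disk has center (0, 55/108), radius 1/540
u1: after 3 affine steps, its disk has center (0, 109/216), radius 1/540


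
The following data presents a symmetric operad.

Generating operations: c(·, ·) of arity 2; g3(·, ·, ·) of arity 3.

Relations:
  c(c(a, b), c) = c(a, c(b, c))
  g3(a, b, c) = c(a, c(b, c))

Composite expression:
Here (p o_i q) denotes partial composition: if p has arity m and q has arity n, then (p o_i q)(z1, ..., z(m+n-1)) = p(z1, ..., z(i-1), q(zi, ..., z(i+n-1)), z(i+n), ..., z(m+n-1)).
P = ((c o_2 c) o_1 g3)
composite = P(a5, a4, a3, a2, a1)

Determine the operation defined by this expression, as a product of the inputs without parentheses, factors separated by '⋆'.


a5 ⋆ a4 ⋆ a3 ⋆ a2 ⋆ a1

The c-tree's shape is irrelevant; the a-reading-order decides.
g3(a5, a4, a3) collapses to a5 ⋆ a4 ⋆ a3
c(a2, a1) collapses to a2 ⋆ a1
c(g3(a5, a4, a3), c(a2, a1)) collapses to a5 ⋆ a4 ⋆ a3 ⋆ a2 ⋆ a1


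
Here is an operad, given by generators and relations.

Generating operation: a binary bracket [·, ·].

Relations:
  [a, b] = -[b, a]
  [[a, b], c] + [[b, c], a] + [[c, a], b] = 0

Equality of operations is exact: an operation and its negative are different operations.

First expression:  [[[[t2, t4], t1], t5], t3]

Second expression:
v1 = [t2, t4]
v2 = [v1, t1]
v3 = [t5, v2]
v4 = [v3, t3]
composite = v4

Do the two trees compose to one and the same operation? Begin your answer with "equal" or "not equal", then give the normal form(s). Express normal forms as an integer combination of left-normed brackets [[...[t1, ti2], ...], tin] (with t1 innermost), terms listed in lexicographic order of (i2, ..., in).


In normal form, the first expression is -[[[[t1, t2], t4], t5], t3] + [[[[t1, t4], t2], t5], t3]
In normal form, the second expression is [[[[t1, t2], t4], t5], t3] - [[[[t1, t4], t2], t5], t3]
They disagree, so not equal.

not equal — first -[[[[t1, t2], t4], t5], t3] + [[[[t1, t4], t2], t5], t3], second [[[[t1, t2], t4], t5], t3] - [[[[t1, t4], t2], t5], t3]


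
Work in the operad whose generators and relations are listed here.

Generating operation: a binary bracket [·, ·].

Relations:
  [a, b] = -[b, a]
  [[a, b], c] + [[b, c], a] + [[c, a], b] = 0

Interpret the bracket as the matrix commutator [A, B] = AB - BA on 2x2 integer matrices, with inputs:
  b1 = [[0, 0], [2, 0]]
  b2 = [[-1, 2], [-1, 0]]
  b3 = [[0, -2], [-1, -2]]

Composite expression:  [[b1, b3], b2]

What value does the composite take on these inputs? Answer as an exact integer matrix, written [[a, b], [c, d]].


[[-8, 16], [4, 8]]

[b1, b3] = [[4, 0], [4, -4]]
[[b1, b3], b2] = [[-8, 16], [4, 8]]


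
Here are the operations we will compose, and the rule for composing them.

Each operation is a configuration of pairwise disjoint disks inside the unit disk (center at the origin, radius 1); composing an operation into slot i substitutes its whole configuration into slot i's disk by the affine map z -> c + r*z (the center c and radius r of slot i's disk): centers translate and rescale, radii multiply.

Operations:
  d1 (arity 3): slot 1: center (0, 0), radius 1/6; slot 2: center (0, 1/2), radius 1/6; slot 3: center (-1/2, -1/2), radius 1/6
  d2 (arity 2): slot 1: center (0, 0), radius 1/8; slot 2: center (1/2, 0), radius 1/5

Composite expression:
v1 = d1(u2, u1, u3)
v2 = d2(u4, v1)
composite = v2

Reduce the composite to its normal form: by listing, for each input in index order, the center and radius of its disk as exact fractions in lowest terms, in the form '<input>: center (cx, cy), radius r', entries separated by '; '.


u1: center (1/2, 1/10), radius 1/30; u2: center (1/2, 0), radius 1/30; u3: center (2/5, -1/10), radius 1/30; u4: center (0, 0), radius 1/8

Nesting under d2 composes maps z -> c + r*z down each u-path.
input u4: composing its 1 substitution step yields center (0, 0), radius 1/8
input u2: composing its 2 substitution steps yields center (1/2, 0), radius 1/30
input u1: composing its 2 substitution steps yields center (1/2, 1/10), radius 1/30
input u3: composing its 2 substitution steps yields center (2/5, -1/10), radius 1/30


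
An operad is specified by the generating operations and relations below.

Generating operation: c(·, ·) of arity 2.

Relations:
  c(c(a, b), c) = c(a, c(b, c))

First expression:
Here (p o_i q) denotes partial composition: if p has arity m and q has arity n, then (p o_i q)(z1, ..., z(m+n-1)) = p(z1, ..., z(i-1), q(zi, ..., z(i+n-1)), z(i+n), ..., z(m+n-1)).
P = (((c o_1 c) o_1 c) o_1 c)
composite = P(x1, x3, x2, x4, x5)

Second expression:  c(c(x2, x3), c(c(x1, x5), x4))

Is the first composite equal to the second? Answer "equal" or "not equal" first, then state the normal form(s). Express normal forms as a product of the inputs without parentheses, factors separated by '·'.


not equal; the first gives x1 · x3 · x2 · x4 · x5 and the second x2 · x3 · x1 · x5 · x4

Normal form of the first expression: x1 · x3 · x2 · x4 · x5
Normal form of the second expression: x2 · x3 · x1 · x5 · x4
Different reductions; not equal.


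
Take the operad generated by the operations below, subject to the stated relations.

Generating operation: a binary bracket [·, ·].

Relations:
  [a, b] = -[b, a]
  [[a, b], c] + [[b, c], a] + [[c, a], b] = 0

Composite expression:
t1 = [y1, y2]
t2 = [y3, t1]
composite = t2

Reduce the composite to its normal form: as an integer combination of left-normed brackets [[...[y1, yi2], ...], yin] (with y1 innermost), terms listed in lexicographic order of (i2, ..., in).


In the tensor algebra, words opening y1 carry the y1-anchored form.
Composite bracket: [y3, [y1, y2]]
The bracket unfolds into 4 signed words via [a, b] = ab - ba (2^2 = 4).
Only words starting with y1 matter:
  word y1y2y3 has sign -1, contributing -[[y1, y2], y3]

-[[y1, y2], y3]


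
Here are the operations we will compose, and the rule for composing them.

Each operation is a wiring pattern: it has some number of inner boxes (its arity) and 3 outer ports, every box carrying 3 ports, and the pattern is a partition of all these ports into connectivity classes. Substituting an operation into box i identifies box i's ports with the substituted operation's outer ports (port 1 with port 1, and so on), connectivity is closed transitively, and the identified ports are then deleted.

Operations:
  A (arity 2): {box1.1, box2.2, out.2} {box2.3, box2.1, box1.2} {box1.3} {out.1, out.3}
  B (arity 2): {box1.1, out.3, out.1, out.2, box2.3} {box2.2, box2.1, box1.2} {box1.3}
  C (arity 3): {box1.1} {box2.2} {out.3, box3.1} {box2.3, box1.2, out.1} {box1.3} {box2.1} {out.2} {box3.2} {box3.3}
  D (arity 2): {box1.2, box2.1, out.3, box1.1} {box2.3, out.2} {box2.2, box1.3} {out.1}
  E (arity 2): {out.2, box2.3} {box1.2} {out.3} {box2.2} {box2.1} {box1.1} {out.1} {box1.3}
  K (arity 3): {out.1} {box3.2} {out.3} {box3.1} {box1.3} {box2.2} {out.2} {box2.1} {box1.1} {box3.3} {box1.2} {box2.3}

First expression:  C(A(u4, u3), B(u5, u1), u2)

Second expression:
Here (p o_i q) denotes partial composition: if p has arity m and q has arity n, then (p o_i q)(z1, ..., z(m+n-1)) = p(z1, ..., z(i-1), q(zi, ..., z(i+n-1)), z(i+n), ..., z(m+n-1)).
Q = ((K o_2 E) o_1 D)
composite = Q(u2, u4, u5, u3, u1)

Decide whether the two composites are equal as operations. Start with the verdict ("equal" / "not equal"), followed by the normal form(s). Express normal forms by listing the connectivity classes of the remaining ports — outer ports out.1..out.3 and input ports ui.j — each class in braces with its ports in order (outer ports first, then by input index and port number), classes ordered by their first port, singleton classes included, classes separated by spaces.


The first expression reduces to {out.1, u1.3, u3.2, u4.1, u5.1} {out.2} {out.3, u2.1} {u1.1, u1.2, u5.2} {u2.2} {u2.3} {u3.1, u3.3, u4.2} {u4.3} {u5.3}
The second expression reduces to {out.1} {out.2} {out.3} {u1.1} {u1.2} {u1.3} {u2.1, u2.2, u4.1} {u2.3, u4.2} {u3.1} {u3.2} {u3.3} {u4.3} {u5.1} {u5.2} {u5.3}
Distinct normal forms: not equal.

not equal; the first gives {out.1, u1.3, u3.2, u4.1, u5.1} {out.2} {out.3, u2.1} {u1.1, u1.2, u5.2} {u2.2} {u2.3} {u3.1, u3.3, u4.2} {u4.3} {u5.3} and the second {out.1} {out.2} {out.3} {u1.1} {u1.2} {u1.3} {u2.1, u2.2, u4.1} {u2.3, u4.2} {u3.1} {u3.2} {u3.3} {u4.3} {u5.1} {u5.2} {u5.3}


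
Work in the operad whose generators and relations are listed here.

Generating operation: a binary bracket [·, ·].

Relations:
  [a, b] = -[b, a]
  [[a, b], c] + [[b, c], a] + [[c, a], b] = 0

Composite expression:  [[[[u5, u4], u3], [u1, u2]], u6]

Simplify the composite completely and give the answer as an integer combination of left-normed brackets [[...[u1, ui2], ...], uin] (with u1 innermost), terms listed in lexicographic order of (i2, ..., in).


-[[[[[u1, u2], u3], u4], u5], u6] + [[[[[u1, u2], u3], u5], u4], u6] + [[[[[u1, u2], u4], u5], u3], u6] - [[[[[u1, u2], u5], u4], u3], u6]

Skip Jacobi rewriting: expand, keep u1-initial words, read off terms.
Composite bracket: [[[[u5, u4], u3], [u1, u2]], u6]
Full expansion: 32 signed words from ab - ba (2^5 = 32).
Collect the words opening with u1:
  the word u1u2u3u4u5u6 carries sign -1 and contributes -[[[[[u1, u2], u3], u4], u5], u6]
  the word u1u2u3u5u4u6 carries sign +1 and contributes +[[[[[u1, u2], u3], u5], u4], u6]
  the word u1u2u4u5u3u6 carries sign +1 and contributes +[[[[[u1, u2], u4], u5], u3], u6]
  the word u1u2u5u4u3u6 carries sign -1 and contributes -[[[[[u1, u2], u5], u4], u3], u6]


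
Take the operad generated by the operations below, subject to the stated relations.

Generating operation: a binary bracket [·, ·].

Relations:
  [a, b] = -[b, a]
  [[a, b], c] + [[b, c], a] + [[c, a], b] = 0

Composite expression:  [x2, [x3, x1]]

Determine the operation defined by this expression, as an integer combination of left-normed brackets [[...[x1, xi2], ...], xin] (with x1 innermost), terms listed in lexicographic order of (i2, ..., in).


[[x1, x3], x2]

Expand each bracket as ab - ba; the x1-initial words give the coefficients.
Composite bracket: [x2, [x3, x1]]
Full expansion: 4 signed words from ab - ba (2^2 = 4).
Only words starting with x1 matter:
  the word x1x3x2 carries sign +1 and contributes +[[x1, x3], x2]


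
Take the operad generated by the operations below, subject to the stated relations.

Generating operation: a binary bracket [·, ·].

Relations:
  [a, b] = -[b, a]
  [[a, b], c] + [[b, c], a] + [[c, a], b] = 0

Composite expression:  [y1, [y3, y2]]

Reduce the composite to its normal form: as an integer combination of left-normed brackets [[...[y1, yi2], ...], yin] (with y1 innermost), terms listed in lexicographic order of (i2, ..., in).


-[[y1, y2], y3] + [[y1, y3], y2]

Expand each bracket as ab - ba; the y1-initial words give the coefficients.
Composite bracket: [y1, [y3, y2]]
Applying ab - ba throughout gives 4 signed words (2^2 = 4).
Words beginning with y1 determine it all:
  y1y2y3 (sign -1) contributes -[[y1, y2], y3]
  y1y3y2 (sign +1) contributes +[[y1, y3], y2]


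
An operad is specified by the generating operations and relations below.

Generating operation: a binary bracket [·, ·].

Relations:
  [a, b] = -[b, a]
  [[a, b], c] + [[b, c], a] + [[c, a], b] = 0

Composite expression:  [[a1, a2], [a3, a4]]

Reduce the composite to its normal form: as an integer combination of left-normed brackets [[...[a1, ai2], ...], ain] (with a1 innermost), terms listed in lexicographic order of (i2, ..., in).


Left-normed coefficients sit on the a1-initial expansion words.
Composite bracket: [[a1, a2], [a3, a4]]
The bracket unfolds into 8 signed words via [a, b] = ab - ba (2^3 = 8).
Keep just the words that open with a1:
  sign of a1a2a3a4 is +1, so it contributes +[[[a1, a2], a3], a4]
  sign of a1a2a4a3 is -1, so it contributes -[[[a1, a2], a4], a3]

[[[a1, a2], a3], a4] - [[[a1, a2], a4], a3]


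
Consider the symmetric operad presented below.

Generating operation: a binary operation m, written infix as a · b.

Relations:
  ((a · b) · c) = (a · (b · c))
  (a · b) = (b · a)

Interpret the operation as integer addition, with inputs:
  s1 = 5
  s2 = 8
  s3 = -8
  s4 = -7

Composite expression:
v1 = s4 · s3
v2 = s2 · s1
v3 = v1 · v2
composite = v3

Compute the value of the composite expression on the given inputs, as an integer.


(s4 · s3) = -15
(s2 · s1) = 13
((s4 · s3) · (s2 · s1)) = -2

-2


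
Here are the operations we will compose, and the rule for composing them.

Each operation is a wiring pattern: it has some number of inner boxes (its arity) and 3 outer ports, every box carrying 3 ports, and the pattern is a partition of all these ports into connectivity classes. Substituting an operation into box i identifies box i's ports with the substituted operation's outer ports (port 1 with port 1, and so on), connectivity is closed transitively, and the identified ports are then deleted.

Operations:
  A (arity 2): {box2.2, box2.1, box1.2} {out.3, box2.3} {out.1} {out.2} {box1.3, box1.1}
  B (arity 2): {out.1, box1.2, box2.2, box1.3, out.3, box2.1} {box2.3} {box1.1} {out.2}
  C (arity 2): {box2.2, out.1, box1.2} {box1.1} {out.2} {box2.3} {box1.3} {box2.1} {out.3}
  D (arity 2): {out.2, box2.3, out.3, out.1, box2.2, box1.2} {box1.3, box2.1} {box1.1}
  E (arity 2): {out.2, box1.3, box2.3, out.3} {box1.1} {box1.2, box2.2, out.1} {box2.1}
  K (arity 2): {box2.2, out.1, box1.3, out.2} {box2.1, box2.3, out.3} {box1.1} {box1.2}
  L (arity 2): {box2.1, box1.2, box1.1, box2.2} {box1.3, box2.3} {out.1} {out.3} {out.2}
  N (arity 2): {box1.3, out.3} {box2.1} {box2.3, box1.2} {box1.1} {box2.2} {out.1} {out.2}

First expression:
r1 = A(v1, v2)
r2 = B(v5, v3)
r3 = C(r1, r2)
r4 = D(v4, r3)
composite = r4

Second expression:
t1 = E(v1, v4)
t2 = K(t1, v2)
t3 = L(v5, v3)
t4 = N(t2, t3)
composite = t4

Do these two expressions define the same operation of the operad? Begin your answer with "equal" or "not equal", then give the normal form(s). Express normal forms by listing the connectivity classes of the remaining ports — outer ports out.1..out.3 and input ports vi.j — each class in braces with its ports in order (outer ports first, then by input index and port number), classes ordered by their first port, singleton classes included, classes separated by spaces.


not equal; the first gives {out.1, out.2, out.3, v4.2} {v1.1, v1.3} {v1.2, v2.1, v2.2} {v2.3} {v3.1, v3.2, v5.2, v5.3} {v3.3} {v4.1} {v4.3} {v5.1} and the second {out.1} {out.2} {out.3, v2.1, v2.3} {v1.1} {v1.2, v4.2} {v1.3, v2.2, v4.3} {v3.1, v3.2, v5.1, v5.2} {v3.3, v5.3} {v4.1}

In normal form, the first expression is {out.1, out.2, out.3, v4.2} {v1.1, v1.3} {v1.2, v2.1, v2.2} {v2.3} {v3.1, v3.2, v5.2, v5.3} {v3.3} {v4.1} {v4.3} {v5.1}
In normal form, the second expression is {out.1} {out.2} {out.3, v2.1, v2.3} {v1.1} {v1.2, v4.2} {v1.3, v2.2, v4.3} {v3.1, v3.2, v5.1, v5.2} {v3.3, v5.3} {v4.1}
The normal forms differ: not equal.


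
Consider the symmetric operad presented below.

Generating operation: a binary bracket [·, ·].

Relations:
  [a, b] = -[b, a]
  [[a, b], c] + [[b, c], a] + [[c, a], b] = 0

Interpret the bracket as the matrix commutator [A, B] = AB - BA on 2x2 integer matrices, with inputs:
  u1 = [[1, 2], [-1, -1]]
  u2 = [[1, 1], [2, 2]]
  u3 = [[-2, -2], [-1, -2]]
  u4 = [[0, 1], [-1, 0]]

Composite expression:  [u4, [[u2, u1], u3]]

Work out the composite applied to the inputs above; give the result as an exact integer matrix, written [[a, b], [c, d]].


[u2, u1] = [[-5, -4], [3, 5]]
[[u2, u1], u3] = [[10, 20], [-10, -10]]
[u4, [[u2, u1], u3]] = [[10, -20], [-20, -10]]

[[10, -20], [-20, -10]]


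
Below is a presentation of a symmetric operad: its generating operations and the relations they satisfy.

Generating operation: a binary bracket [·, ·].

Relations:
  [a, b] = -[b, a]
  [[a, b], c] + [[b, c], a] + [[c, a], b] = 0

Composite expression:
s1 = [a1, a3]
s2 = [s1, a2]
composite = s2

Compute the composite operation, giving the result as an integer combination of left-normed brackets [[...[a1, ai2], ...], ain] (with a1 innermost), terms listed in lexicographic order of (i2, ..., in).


[[a1, a3], a2]

Expand each bracket as ab - ba; the a1-initial words give the coefficients.
Composite bracket: [[a1, a3], a2]
Applying ab - ba throughout gives 4 signed words (2^2 = 4).
Keep just the words that open with a1:
  a1a3a2 (sign +1) contributes +[[a1, a3], a2]


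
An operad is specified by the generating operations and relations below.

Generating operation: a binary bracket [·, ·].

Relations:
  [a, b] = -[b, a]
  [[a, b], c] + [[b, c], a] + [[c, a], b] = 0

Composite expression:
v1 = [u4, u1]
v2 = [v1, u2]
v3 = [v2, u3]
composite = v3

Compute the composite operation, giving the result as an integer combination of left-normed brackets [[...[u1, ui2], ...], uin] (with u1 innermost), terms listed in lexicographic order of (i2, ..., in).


-[[[u1, u4], u2], u3]

A multilinear Lie element is pinned by u1-initial words (u1 innermost).
Composite bracket: [[[u4, u1], u2], u3]
Expanding via [a, b] = ab - ba: 8 signed words (2^3 = 8).
Only words starting with u1 matter:
  u1u4u2u3 appears with sign -1, giving the term -[[[u1, u4], u2], u3]


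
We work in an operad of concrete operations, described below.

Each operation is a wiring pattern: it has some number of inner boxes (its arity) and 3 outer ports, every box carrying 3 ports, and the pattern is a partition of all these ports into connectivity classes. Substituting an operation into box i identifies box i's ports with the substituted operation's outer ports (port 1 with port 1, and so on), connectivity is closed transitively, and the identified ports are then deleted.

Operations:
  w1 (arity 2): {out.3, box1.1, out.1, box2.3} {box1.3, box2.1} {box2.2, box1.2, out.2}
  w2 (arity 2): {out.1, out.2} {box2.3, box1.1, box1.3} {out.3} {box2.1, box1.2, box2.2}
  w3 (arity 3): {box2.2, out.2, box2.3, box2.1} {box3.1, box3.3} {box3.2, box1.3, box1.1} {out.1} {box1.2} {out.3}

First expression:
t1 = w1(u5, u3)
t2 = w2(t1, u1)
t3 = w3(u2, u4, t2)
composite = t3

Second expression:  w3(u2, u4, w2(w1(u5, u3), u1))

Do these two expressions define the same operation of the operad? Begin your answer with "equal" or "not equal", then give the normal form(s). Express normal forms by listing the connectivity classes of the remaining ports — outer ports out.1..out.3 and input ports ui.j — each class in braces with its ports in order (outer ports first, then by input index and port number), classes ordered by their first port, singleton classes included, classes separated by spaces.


The first composite normalizes to {out.1} {out.2, u4.1, u4.2, u4.3} {out.3} {u1.1, u1.2, u3.2, u5.2} {u1.3, u3.3, u5.1} {u2.1, u2.3} {u2.2} {u3.1, u5.3}
The second composite normalizes to {out.1} {out.2, u4.1, u4.2, u4.3} {out.3} {u1.1, u1.2, u3.2, u5.2} {u1.3, u3.3, u5.1} {u2.1, u2.3} {u2.2} {u3.1, u5.3}
Identical normal forms: equal.

equal: each reduces to {out.1} {out.2, u4.1, u4.2, u4.3} {out.3} {u1.1, u1.2, u3.2, u5.2} {u1.3, u3.3, u5.1} {u2.1, u2.3} {u2.2} {u3.1, u5.3}


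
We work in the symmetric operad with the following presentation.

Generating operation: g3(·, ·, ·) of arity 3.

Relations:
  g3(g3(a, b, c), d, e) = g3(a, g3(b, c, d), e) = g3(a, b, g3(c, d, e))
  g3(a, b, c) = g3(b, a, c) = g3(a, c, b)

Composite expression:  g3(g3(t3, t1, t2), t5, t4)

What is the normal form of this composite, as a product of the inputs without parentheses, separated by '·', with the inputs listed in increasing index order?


Any arrangement under g3 is one operation, so sort the t-inputs.
g3(t3, t1, t2) reduces to t3 · t1 · t2
g3(g3(t3, t1, t2), t5, t4) reduces to t3 · t1 · t2 · t5 · t4
sorting the factors by input index: t1 · t2 · t3 · t4 · t5

t1 · t2 · t3 · t4 · t5


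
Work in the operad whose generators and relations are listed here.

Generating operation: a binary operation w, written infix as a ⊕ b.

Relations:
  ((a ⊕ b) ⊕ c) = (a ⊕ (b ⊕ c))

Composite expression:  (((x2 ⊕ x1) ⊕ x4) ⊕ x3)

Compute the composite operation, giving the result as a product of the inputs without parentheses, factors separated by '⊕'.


Associativity of w dissolves the nesting; only the x-input order survives.
(x2 ⊕ x1) reduces to x2 ⊕ x1
((x2 ⊕ x1) ⊕ x4) reduces to x2 ⊕ x1 ⊕ x4
(((x2 ⊕ x1) ⊕ x4) ⊕ x3) reduces to x2 ⊕ x1 ⊕ x4 ⊕ x3

x2 ⊕ x1 ⊕ x4 ⊕ x3


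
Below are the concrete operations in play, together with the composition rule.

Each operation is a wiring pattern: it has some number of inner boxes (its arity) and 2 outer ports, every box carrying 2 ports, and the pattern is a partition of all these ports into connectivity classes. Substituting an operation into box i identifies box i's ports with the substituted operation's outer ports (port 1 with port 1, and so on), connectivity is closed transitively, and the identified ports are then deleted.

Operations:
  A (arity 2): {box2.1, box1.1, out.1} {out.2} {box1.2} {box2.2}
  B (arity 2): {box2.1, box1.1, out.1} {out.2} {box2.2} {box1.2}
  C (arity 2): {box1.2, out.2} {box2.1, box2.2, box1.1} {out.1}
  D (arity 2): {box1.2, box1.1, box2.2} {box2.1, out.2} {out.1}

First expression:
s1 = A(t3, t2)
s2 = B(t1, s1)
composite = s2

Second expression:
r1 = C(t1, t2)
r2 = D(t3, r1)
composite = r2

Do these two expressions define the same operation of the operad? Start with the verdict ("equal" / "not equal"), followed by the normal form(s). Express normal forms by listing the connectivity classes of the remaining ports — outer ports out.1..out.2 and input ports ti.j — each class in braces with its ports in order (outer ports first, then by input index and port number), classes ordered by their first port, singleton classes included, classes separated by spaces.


Reducing the first expression gives {out.1, t1.1, t2.1, t3.1} {out.2} {t1.2} {t2.2} {t3.2}
Reducing the second expression gives {out.1} {out.2} {t1.1, t2.1, t2.2} {t1.2, t3.1, t3.2}
No match — not equal.

not equal: they reduce to {out.1, t1.1, t2.1, t3.1} {out.2} {t1.2} {t2.2} {t3.2} and {out.1} {out.2} {t1.1, t2.1, t2.2} {t1.2, t3.1, t3.2}


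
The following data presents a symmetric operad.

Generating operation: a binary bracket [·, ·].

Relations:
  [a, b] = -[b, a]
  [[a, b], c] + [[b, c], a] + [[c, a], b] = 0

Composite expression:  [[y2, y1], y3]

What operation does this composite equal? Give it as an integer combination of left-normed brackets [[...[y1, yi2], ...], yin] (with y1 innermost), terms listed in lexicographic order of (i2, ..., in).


-[[y1, y2], y3]


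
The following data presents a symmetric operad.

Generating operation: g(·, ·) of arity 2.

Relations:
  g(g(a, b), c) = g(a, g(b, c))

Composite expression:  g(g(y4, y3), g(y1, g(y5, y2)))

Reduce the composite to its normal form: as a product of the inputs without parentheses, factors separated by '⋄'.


y4 ⋄ y3 ⋄ y1 ⋄ y5 ⋄ y2

All parenthesizations of g agree; list the y-inputs left to right.
g(y4, y3) reduces to y4 ⋄ y3
g(y5, y2) reduces to y5 ⋄ y2
g(y1, g(y5, y2)) reduces to y1 ⋄ y5 ⋄ y2
g(g(y4, y3), g(y1, g(y5, y2))) reduces to y4 ⋄ y3 ⋄ y1 ⋄ y5 ⋄ y2


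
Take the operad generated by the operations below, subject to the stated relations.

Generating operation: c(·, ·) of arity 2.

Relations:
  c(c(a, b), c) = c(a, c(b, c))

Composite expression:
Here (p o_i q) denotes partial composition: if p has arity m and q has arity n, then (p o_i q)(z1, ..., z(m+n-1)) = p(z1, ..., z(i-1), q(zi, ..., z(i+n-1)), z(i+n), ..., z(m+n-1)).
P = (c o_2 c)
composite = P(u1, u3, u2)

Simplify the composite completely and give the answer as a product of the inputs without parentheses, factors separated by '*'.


u1 * u3 * u2

The c-tree's shape is irrelevant; the u-reading-order decides.
c(u3, u2) flattens to u3 * u2
c(u1, c(u3, u2)) flattens to u1 * u3 * u2


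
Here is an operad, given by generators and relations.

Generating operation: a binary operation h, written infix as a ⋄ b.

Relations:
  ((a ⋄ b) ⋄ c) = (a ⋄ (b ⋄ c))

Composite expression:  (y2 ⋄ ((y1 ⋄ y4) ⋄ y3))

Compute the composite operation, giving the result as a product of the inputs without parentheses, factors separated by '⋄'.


y2 ⋄ y1 ⋄ y4 ⋄ y3


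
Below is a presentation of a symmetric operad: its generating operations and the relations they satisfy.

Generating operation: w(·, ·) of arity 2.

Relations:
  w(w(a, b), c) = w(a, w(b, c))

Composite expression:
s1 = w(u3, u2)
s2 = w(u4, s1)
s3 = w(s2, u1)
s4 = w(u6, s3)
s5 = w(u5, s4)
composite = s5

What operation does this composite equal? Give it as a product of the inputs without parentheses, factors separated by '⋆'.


Under associativity of w, the answer is the u's in reading order.
w(u3, u2) spells out as u3 ⋆ u2
w(u4, w(u3, u2)) spells out as u4 ⋆ u3 ⋆ u2
w(w(u4, w(u3, u2)), u1) spells out as u4 ⋆ u3 ⋆ u2 ⋆ u1
w(u6, w(w(u4, w(u3, u2)), u1)) spells out as u6 ⋆ u4 ⋆ u3 ⋆ u2 ⋆ u1
w(u5, w(u6, w(w(u4, w(u3, u2)), u1))) spells out as u5 ⋆ u6 ⋆ u4 ⋆ u3 ⋆ u2 ⋆ u1

u5 ⋆ u6 ⋆ u4 ⋆ u3 ⋆ u2 ⋆ u1


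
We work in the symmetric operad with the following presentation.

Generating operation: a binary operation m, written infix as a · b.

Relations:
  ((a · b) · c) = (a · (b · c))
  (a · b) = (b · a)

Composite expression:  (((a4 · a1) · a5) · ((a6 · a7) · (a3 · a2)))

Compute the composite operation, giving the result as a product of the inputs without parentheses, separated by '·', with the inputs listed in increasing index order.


a1 · a2 · a3 · a4 · a5 · a6 · a7

With m associative and commutative, the a-input set is all that matters.
(a4 · a1) unparenthesizes to a4 · a1
((a4 · a1) · a5) unparenthesizes to a4 · a1 · a5
(a6 · a7) unparenthesizes to a6 · a7
(a3 · a2) unparenthesizes to a3 · a2
((a6 · a7) · (a3 · a2)) unparenthesizes to a6 · a7 · a3 · a2
(((a4 · a1) · a5) · ((a6 · a7) · (a3 · a2))) unparenthesizes to a4 · a1 · a5 · a6 · a7 · a3 · a2
the factors in increasing index order: a1 · a2 · a3 · a4 · a5 · a6 · a7


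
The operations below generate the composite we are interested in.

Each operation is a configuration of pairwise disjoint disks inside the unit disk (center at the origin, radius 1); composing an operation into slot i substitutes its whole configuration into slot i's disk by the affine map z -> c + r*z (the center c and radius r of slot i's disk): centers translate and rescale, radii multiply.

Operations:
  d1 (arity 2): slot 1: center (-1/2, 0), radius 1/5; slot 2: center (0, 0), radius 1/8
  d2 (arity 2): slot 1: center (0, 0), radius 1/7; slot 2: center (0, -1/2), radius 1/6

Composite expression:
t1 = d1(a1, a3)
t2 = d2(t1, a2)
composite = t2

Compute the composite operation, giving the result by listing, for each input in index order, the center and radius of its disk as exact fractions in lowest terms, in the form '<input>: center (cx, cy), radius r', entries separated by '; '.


Only the slot chain above each a matters under d2; compose those maps.
tracing a1 down its 2-map path: center (-1/14, 0), radius 1/35
tracing a3 down its 2-map path: center (0, 0), radius 1/56
tracing a2 down its 1-map path: center (0, -1/2), radius 1/6

a1: center (-1/14, 0), radius 1/35; a2: center (0, -1/2), radius 1/6; a3: center (0, 0), radius 1/56


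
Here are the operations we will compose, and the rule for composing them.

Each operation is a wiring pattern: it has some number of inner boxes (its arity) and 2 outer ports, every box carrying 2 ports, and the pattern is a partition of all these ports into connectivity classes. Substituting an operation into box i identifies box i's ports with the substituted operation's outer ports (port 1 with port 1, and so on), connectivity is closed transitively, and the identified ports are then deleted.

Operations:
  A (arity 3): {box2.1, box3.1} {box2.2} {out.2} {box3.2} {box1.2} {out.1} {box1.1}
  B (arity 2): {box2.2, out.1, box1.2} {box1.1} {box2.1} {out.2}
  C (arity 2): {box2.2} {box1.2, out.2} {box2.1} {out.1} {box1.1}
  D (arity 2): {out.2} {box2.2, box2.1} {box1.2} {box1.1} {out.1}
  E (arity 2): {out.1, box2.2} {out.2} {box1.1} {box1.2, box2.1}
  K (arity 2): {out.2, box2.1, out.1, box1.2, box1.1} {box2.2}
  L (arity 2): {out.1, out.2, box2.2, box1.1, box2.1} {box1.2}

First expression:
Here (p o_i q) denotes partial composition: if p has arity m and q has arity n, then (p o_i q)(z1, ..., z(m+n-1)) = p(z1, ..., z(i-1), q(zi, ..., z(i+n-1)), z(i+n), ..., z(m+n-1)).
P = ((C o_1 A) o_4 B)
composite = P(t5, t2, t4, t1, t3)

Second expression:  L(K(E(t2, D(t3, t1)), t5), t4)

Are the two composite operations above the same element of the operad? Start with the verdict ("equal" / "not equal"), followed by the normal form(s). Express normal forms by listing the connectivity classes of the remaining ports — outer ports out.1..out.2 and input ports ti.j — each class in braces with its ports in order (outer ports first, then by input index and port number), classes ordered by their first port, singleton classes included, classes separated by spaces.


not equal: they reduce to {out.1} {out.2} {t1.1} {t1.2, t3.2} {t2.1, t4.1} {t2.2} {t3.1} {t4.2} {t5.1} {t5.2} and {out.1, out.2, t4.1, t4.2, t5.1} {t1.1, t1.2} {t2.1} {t2.2} {t3.1} {t3.2} {t5.2}

Reducing the first expression gives {out.1} {out.2} {t1.1} {t1.2, t3.2} {t2.1, t4.1} {t2.2} {t3.1} {t4.2} {t5.1} {t5.2}
Reducing the second expression gives {out.1, out.2, t4.1, t4.2, t5.1} {t1.1, t1.2} {t2.1} {t2.2} {t3.1} {t3.2} {t5.2}
The forms do not match — not equal.
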